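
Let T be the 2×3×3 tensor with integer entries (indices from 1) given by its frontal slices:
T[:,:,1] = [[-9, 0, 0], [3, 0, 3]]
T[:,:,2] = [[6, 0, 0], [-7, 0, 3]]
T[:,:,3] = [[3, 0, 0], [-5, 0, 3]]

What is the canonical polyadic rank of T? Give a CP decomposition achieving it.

rank(T) = 2

Lower bound: the mode-3 unfolding of T (rows indexed by k, columns by (i,j) = (1,1), (1,2), (1,3), (2,1), (2,2), (2,3)) is [[-9, 0, 0, 3, 0, 3], [6, 0, 0, -7, 0, 3], [3, 0, 0, -5, 0, 3]].
There the 2×2 minor on rows k ∈ {1, 2}, columns (i,j) ∈ {(1,1), (2,1)} is det [[-9, 3], [6, -7]] = 45 ≠ 0, so this unfolding has rank ≥ 2; CP rank is at least every unfolding rank, so rank(T) ≥ 2. (This is only a lower bound: in general the CP rank may exceed every unfolding rank, so we still need to exhibit 2 rank-1 terms summing to T.)
Upper bound — finding two terms. Write S_k = T[:,:,k] for the frontal slices: S₁ = [[-9, 0, 0], [3, 0, 3]], S₂ = [[6, 0, 0], [-7, 0, 3]], S₃ = [[3, 0, 0], [-5, 0, 3]].
If T = a₁ (x) b₁ (x) c₁ + a₂ (x) b₂ (x) c₂ then each S_k = c₁[k]·a₁b₁ᵀ + c₂[k]·a₂b₂ᵀ. S₁ and S₂ are linearly independent, so a₁b₁ᵀ and a₂b₂ᵀ must span the same plane of matrices: they are the rank-1 matrices of the form x·S₁ + y·S₂.
The 2×2 minor of x·S₁ + y·S₂ on rows {1,2}, columns {1,3} is −27·x² − 9·xy + 18·y² = (-9)·(3·x − 2·y)(x + y), vanishing at (x:y) = (2:3) and (1:-1).
M₁ = 2·S₁ + 3·S₂ = [[0, 0, 0], [-15, 0, 15]] = (-15)·[0, 1][1, 0, -1]ᵀ and M₂ = S₁ − S₂ = [[-15, 0, 0], [10, 0, 0]] = (-5)·[3, -2][1, 0, 0]ᵀ, so take a₁ = [0, 1], b₁ = [1, 0, -1], a₂ = [3, -2], b₂ = [1, 0, 0].
Each slice is an integer combination of E₁ = a₁b₁ᵀ and E₂ = a₂b₂ᵀ: S₁ = −3·E₁ − 3·E₂, S₂ = −3·E₁ + 2·E₂, S₃ = −3·E₁ + E₂; reading off coefficients, c₁ = [-3, -3, -3] and c₂ = [-3, 2, 1].
Hence T = [0, 1] (x) [1, 0, -1] (x) [-3, -3, -3] + [3, -2] (x) [1, 0, 0] (x) [-3, 2, 1], so rank(T) ≤ 2.
These bounds meet, so rank(T) = 2.
Check entry T[1,2,1] = 0: (0)·(0)·(-3) + (3)·(0)·(-3) = 0.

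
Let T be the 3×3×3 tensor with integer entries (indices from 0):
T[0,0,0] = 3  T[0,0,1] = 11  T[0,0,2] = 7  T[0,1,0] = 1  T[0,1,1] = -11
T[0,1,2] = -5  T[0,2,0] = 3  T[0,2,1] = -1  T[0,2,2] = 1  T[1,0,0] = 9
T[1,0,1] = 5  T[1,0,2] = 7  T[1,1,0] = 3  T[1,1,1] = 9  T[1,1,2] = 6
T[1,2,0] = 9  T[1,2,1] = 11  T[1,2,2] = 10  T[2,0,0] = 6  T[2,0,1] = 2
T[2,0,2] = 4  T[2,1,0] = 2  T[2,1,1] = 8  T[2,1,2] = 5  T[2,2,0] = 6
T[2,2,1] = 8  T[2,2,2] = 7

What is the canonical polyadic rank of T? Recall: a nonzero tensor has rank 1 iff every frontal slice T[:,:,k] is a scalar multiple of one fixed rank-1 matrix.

2

Lower bound: the mode-2 unfolding of T (rows indexed by j, columns by (i,k) = (0,0), (0,1), (0,2), (1,0), (1,1), (1,2), (2,0), (2,1), (2,2)) is [[3, 11, 7, 9, 5, 7, 6, 2, 4], [1, -11, -5, 3, 9, 6, 2, 8, 5], [3, -1, 1, 9, 11, 10, 6, 8, 7]].
There the 2×2 minor on rows j ∈ {0, 1}, columns (i,k) ∈ {(0,0), (0,1)} is det [[3, 11], [1, -11]] = -44 ≠ 0, so this unfolding has rank ≥ 2; CP rank is at least every unfolding rank, so rank(T) ≥ 2. (Flattening ranks never certify an upper bound on CP rank; for that we must actually write T with 2 rank-1 terms.)
Upper bound — finding two terms. Write S_k = T[:,:,k] for the frontal slices: S₀ = [[3, 1, 3], [9, 3, 9], [6, 2, 6]], S₁ = [[11, -11, -1], [5, 9, 11], [2, 8, 8]], S₂ = [[7, -5, 1], [7, 6, 10], [4, 5, 7]].
If T = a₁ ⊗ b₁ ⊗ c₁ + a₂ ⊗ b₂ ⊗ c₂ then each S_k = c₁[k]·a₁b₁ᵀ + c₂[k]·a₂b₂ᵀ. S₀ and S₁ are linearly independent, so a₁b₁ᵀ and a₂b₂ᵀ must span the same plane of matrices: they are the rank-1 matrices of the form x·S₀ + y·S₁.
The 2×2 minor of x·S₀ + y·S₁ on rows {0,1}, columns {0,1} is 154·xy + 154·y² = 154·(y)(x + y), vanishing at (x:y) = (1:0) and (1:-1).
M₁ = S₀ = [[3, 1, 3], [9, 3, 9], [6, 2, 6]] = (1, 3, 2)(3, 1, 3)ᵀ and M₂ = S₀ − S₁ = [[-8, 12, 4], [4, -6, -2], [4, -6, -2]] = (-2)·(2, -1, -1)(2, -3, -1)ᵀ, so take a₁ = (1, 3, 2), b₁ = (3, 1, 3), a₂ = (2, -1, -1), b₂ = (2, -3, -1).
Each slice is an integer combination of E₁ = a₁b₁ᵀ and E₂ = a₂b₂ᵀ: S₀ = E₁, S₁ = E₁ + 2·E₂, S₂ = E₁ + E₂; reading off coefficients, c₁ = (1, 1, 1) and c₂ = (0, 2, 1).
Hence T = (1, 3, 2) ⊗ (3, 1, 3) ⊗ (1, 1, 1) + (2, -1, -1) ⊗ (2, -3, -1) ⊗ (0, 2, 1), so rank(T) ≤ 2.
These bounds meet, so rank(T) = 2.
Check entry T[0,1,2] = -5: (1)·(1)·(1) + (2)·(-3)·(1) = -5.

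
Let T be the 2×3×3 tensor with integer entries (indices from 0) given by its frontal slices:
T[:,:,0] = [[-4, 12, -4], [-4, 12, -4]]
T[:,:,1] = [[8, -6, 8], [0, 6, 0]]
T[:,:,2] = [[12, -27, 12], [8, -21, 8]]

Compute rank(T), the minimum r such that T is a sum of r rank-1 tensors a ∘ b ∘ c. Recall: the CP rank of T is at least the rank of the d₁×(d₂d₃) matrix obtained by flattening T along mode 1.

Lower bound: the mode-3 unfolding of T (rows indexed by k, columns by (i,j) = (0,0), (0,1), (0,2), (1,0), (1,1), (1,2)) is [[-4, 12, -4, -4, 12, -4], [8, -6, 8, 0, 6, 0], [12, -27, 12, 8, -21, 8]].
There the 2×2 minor on rows k ∈ {0, 1}, columns (i,j) ∈ {(0,0), (0,1)} is det [[-4, 12], [8, -6]] = -72 ≠ 0, so this unfolding has rank ≥ 2; CP rank is at least every unfolding rank, so rank(T) ≥ 2. (This is only a lower bound: in general the CP rank may exceed every unfolding rank, so we still need to exhibit 2 rank-1 terms summing to T.)
Upper bound — finding two terms. Write S_k = T[:,:,k] for the frontal slices: S₀ = [[-4, 12, -4], [-4, 12, -4]], S₁ = [[8, -6, 8], [0, 6, 0]], S₂ = [[12, -27, 12], [8, -21, 8]].
If T = a₁ ∘ b₁ ∘ c₁ + a₂ ∘ b₂ ∘ c₂ then each S_k = c₁[k]·a₁b₁ᵀ + c₂[k]·a₂b₂ᵀ. S₀ and S₁ are linearly independent, so a₁b₁ᵀ and a₂b₂ᵀ must span the same plane of matrices: they are the rank-1 matrices of the form x·S₀ + y·S₁.
The 2×2 minor of x·S₀ + y·S₁ on rows {0,1}, columns {0,1} is 48·xy + 48·y² = 48·(y)(x + y), vanishing at (x:y) = (1:0) and (1:-1).
M₁ = S₀ = [[-4, 12, -4], [-4, 12, -4]] = (-4)·[1, 1][1, -3, 1]ᵀ and M₂ = S₀ − S₁ = [[-12, 18, -12], [-4, 6, -4]] = (-2)·[3, 1][2, -3, 2]ᵀ, so take a₁ = [1, 1], b₁ = [1, -3, 1], a₂ = [3, 1], b₂ = [2, -3, 2].
Each slice is an integer combination of E₁ = a₁b₁ᵀ and E₂ = a₂b₂ᵀ: S₀ = −4·E₁, S₁ = −4·E₁ + 2·E₂, S₂ = 6·E₁ + E₂; reading off coefficients, c₁ = [-4, -4, 6] and c₂ = [0, 2, 1].
Hence T = [1, 1] ∘ [1, -3, 1] ∘ [-4, -4, 6] + [3, 1] ∘ [2, -3, 2] ∘ [0, 2, 1], so rank(T) ≤ 2.
These bounds meet, so rank(T) = 2.

2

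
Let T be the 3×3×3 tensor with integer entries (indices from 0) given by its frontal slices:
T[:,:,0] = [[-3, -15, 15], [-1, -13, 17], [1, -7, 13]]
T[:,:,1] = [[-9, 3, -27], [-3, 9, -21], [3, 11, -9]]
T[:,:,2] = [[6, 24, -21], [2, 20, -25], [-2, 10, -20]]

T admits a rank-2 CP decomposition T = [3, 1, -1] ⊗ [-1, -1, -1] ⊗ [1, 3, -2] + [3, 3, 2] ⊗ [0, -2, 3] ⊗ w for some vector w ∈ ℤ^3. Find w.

Subtract the known terms from T to get the rank-1 residual R = [3, 3, 2] ⊗ [0, -2, 3] ⊗ w, so R[i,j,k] = a[i]·b[j]·w[k]. Pick indices with nonzero a[0]·b[1] = (3)·(-2) = -6. Only the fibre through (0,1,·) is needed: R[0,1,:] = T[0,1,:] − Σₗ aₗ[0]bₗ[1]cₗ = [-15, 3, 24] − (3)·(-1)·[1, 3, -2] = [-12, 12, 18]. Then w[k] = R[0,1,k] / -6 for each k, giving w = [-12, 12, 18] / -6 = [2, -2, -3].

w = [2, -2, -3]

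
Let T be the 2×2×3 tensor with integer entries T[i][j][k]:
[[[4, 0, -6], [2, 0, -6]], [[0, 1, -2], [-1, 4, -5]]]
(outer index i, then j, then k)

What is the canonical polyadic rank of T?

Lower bound: in the mode-3 unfolding of T (rows indexed by k, columns by (i,j)) the 3×3 minor on rows k ∈ {0, 1, 2}, columns (i,j) ∈ {(0,0), (0,1), (1,0)} is det [[4, 2, 0], [0, 0, 1], [-6, -6, -2]] = 12 ≠ 0, so that unfolding has rank ≥ 3 and hence rank(T) ≥ 3 (CP rank is at least every unfolding rank, though it can be larger).
Upper bound: T is a sum of 3 rank-1 terms, T = (1, 0) ∘ (1, 0) ∘ (4, -2, -2) + (2, -1) ∘ (0, 1) ∘ (1, -2, 1) + (2, 1) ∘ (1, 2) ∘ (0, 1, -2) (written with every a and b primitive with positive leading entry and the scale carried by c; CP decompositions are not unique, and this one is verified by expanding entrywise), so rank(T) ≤ 3.
These bounds meet, so rank(T) = 3.

3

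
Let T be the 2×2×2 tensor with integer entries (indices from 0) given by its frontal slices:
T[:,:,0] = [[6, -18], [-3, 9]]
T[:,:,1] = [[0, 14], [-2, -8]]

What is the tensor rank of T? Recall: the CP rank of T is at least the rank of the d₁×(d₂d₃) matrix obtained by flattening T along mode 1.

2

Lower bound: the mode-1 unfolding of T (rows indexed by i, columns by (j,k) = (0,0), (0,1), (1,0), (1,1)) is [[6, 0, -18, 14], [-3, -2, 9, -8]].
There the 2×2 minor on rows i ∈ {0, 1}, columns (j,k) ∈ {(0,0), (0,1)} is det [[6, 0], [-3, -2]] = -12 ≠ 0, so this unfolding has rank ≥ 2; CP rank is at least every unfolding rank, so rank(T) ≥ 2. (Unfolding ranks only ever bound the CP rank from below — rank(T) can be strictly larger than all of them — so the matching upper bound has to come from an explicit 2-term decomposition.)
Upper bound — finding two terms. Write S_k = T[:,:,k] for the frontal slices: S₀ = [[6, -18], [-3, 9]], S₁ = [[0, 14], [-2, -8]].
If T = a₁ ⊗ b₁ ⊗ c₁ + a₂ ⊗ b₂ ⊗ c₂ then each S_k = c₁[k]·a₁b₁ᵀ + c₂[k]·a₂b₂ᵀ. S₀ and S₁ are linearly independent, so a₁b₁ᵀ and a₂b₂ᵀ must span the same plane of matrices: they are the rank-1 matrices of the form x·S₀ + y·S₁.
det(x·S₀ + y·S₁) is −42·xy + 28·y² = (-14)·(3·x − 2·y)(y), vanishing at (x:y) = (2:3) and (1:0).
M₁ = 2·S₀ + 3·S₁ = [[12, 6], [-12, -6]] = 6·[1, -1][2, 1]ᵀ and M₂ = S₀ = [[6, -18], [-3, 9]] = 3·[2, -1][1, -3]ᵀ, so take a₁ = [1, -1], b₁ = [2, 1], a₂ = [2, -1], b₂ = [1, -3].
Each slice is an integer combination of E₁ = a₁b₁ᵀ and E₂ = a₂b₂ᵀ: S₀ = 3·E₂, S₁ = 2·E₁ − 2·E₂; reading off coefficients, c₁ = [0, 2] and c₂ = [3, -2].
Hence T = [1, -1] ⊗ [2, 1] ⊗ [0, 2] + [2, -1] ⊗ [1, -3] ⊗ [3, -2], so rank(T) ≤ 2.
These bounds meet, so rank(T) = 2.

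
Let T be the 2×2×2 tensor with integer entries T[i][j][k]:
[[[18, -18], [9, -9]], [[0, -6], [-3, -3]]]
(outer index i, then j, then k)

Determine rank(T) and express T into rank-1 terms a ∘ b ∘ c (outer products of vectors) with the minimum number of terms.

rank(T) = 2

Lower bound: the mode-3 unfolding of T (rows indexed by k, columns by (i,j) = (0,0), (0,1), (1,0), (1,1)) is [[18, 9, 0, -3], [-18, -9, -6, -3]].
There the 2×2 minor on rows k ∈ {0, 1}, columns (i,j) ∈ {(0,0), (1,0)} is det [[18, 0], [-18, -6]] = -108 ≠ 0, so this unfolding has rank ≥ 2; CP rank is at least every unfolding rank, so rank(T) ≥ 2. (Unfolding ranks only ever bound the CP rank from below — rank(T) can be strictly larger than all of them — so the matching upper bound has to come from an explicit 2-term decomposition.)
Upper bound — finding two terms. Write S_k = T[:,:,k] for the frontal slices: S₀ = [[18, 9], [0, -3]], S₁ = [[-18, -9], [-6, -3]].
If T = a₁ ∘ b₁ ∘ c₁ + a₂ ∘ b₂ ∘ c₂ then each S_k = c₁[k]·a₁b₁ᵀ + c₂[k]·a₂b₂ᵀ. S₀ and S₁ are linearly independent, so a₁b₁ᵀ and a₂b₂ᵀ must span the same plane of matrices: they are the rank-1 matrices of the form x·S₀ + y·S₁.
det(x·S₀ + y·S₁) is −54·x² + 54·xy = (-54)·(x − y)(x), vanishing at (x:y) = (1:1) and (0:1).
M₁ = S₀ + S₁ = [[0, 0], [-6, -6]] = (-6)·[0, 1][1, 1]ᵀ and M₂ = S₁ = [[-18, -9], [-6, -3]] = (-3)·[3, 1][2, 1]ᵀ, so take a₁ = [0, 1], b₁ = [1, 1], a₂ = [3, 1], b₂ = [2, 1].
Each slice is an integer combination of E₁ = a₁b₁ᵀ and E₂ = a₂b₂ᵀ: S₀ = −6·E₁ + 3·E₂, S₁ = −3·E₂; reading off coefficients, c₁ = [-6, 0] and c₂ = [3, -3].
Hence T = [0, 1] ∘ [1, 1] ∘ [-6, 0] + [3, 1] ∘ [2, 1] ∘ [3, -3], so rank(T) ≤ 2.
These bounds meet, so rank(T) = 2.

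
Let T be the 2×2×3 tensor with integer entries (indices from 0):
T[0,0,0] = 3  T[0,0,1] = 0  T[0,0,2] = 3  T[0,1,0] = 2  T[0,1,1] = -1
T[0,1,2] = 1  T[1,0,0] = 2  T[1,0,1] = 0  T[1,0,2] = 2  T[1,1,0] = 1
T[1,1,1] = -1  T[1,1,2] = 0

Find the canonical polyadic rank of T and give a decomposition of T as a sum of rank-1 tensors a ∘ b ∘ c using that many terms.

Lower bound: the mode-2 unfolding of T (rows indexed by j, columns by (i,k) = (0,0), (0,1), (0,2), (1,0), (1,1), (1,2)) is [[3, 0, 3, 2, 0, 2], [2, -1, 1, 1, -1, 0]].
There the 2×2 minor on rows j ∈ {0, 1}, columns (i,k) ∈ {(0,0), (0,1)} is det [[3, 0], [2, -1]] = -3 ≠ 0, so this unfolding has rank ≥ 2; CP rank is at least every unfolding rank, so rank(T) ≥ 2. (Flattening ranks never certify an upper bound on CP rank; for that we must actually write T with 2 rank-1 terms.)
Upper bound — finding two terms. Write S_k = T[:,:,k] for the frontal slices: S₀ = [[3, 2], [2, 1]], S₁ = [[0, -1], [0, -1]], S₂ = [[3, 1], [2, 0]].
If T = a₁ ∘ b₁ ∘ c₁ + a₂ ∘ b₂ ∘ c₂ then each S_k = c₁[k]·a₁b₁ᵀ + c₂[k]·a₂b₂ᵀ. S₀ and S₁ are linearly independent, so a₁b₁ᵀ and a₂b₂ᵀ must span the same plane of matrices: they are the rank-1 matrices of the form x·S₀ + y·S₁.
det(x·S₀ + y·S₁) is −x² − xy = −(x + y)(x), vanishing at (x:y) = (1:-1) and (0:1).
M₁ = S₀ − S₁ = [[3, 3], [2, 2]] = [3, 2][1, 1]ᵀ and M₂ = S₁ = [[0, -1], [0, -1]] = −[1, 1][0, 1]ᵀ, so take a₁ = [3, 2], b₁ = [1, 1], a₂ = [1, 1], b₂ = [0, 1].
Each slice is an integer combination of E₁ = a₁b₁ᵀ and E₂ = a₂b₂ᵀ: S₀ = E₁ − E₂, S₁ = −E₂, S₂ = E₁ − 2·E₂; reading off coefficients, c₁ = [1, 0, 1] and c₂ = [-1, -1, -2].
Hence T = [3, 2] ∘ [1, 1] ∘ [1, 0, 1] + [1, 1] ∘ [0, 1] ∘ [-1, -1, -2], so rank(T) ≤ 2.
These bounds meet, so rank(T) = 2.
Check entry T[0,0,1] = 0: (3)·(1)·(0) + (1)·(0)·(-1) = 0.

rank(T) = 2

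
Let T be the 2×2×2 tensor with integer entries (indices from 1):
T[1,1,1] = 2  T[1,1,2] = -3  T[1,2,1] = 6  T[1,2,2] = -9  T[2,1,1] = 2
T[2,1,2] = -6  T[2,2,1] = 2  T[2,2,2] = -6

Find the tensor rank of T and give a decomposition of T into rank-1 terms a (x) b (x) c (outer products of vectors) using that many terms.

rank(T) = 2

Lower bound: in the mode-2 unfolding of T (rows indexed by j, columns by (i,k)) the 2×2 minor on rows j ∈ {1, 2}, columns (i,k) ∈ {(1,1), (2,1)} is det [[2, 2], [6, 2]] = -8 ≠ 0, so that unfolding has rank ≥ 2 and hence rank(T) ≥ 2 (CP rank is at least every unfolding rank, though it can be larger).
Upper bound: with S_k = T[:,:,k], the two rank-1 terms a₁b₁ᵀ, a₂b₂ᵀ are the rank-1 members of the pencil x·S₁ + y·S₂.
det(x·S₁ + y·S₂) is −8·x² + 36·xy − 36·y² = (-4)·(2·x − 3·y)(x − 3·y), vanishing at (x:y) = (3:2) and (3:1).
M₁ = 3·S₁ + 2·S₂ = [[0, 0], [-6, -6]] = (-6)·(0, 1)(1, 1)ᵀ and M₂ = 3·S₁ + S₂ = [[3, 9], [0, 0]] = 3·(1, 0)(1, 3)ᵀ, so take a₁ = (0, 1), b₁ = (1, 1), a₂ = (1, 0), b₂ = (1, 3).
Each slice is an integer combination of E₁ = a₁b₁ᵀ and E₂ = a₂b₂ᵀ: S₁ = 2·E₁ + 2·E₂, S₂ = −6·E₁ − 3·E₂; reading off coefficients, c₁ = (2, -6) and c₂ = (2, -3).
Hence T = (0, 1) (x) (1, 1) (x) (2, -6) + (1, 0) (x) (1, 3) (x) (2, -3), so rank(T) ≤ 2.
These bounds meet, so rank(T) = 2.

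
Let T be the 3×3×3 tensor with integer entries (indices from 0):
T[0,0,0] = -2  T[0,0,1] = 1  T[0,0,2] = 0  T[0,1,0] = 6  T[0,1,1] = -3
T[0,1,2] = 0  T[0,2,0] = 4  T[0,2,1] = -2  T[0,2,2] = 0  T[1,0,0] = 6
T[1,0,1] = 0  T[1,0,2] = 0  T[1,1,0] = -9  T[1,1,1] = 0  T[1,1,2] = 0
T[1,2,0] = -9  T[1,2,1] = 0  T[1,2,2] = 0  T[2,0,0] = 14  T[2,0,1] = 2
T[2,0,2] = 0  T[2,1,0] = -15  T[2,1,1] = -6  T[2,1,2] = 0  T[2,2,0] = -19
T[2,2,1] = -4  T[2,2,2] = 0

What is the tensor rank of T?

2

Lower bound: in the mode-1 unfolding of T (rows indexed by i, columns by (j,k)) the 2×2 minor on rows i ∈ {0, 1}, columns (j,k) ∈ {(0,0), (0,1)} is det [[-2, 1], [6, 0]] = -6 ≠ 0, so that unfolding has rank ≥ 2 and hence rank(T) ≥ 2 (CP rank is at least every unfolding rank, though it can be larger).
Upper bound: with S_k = T[:,:,k], the two rank-1 terms a₁b₁ᵀ, a₂b₂ᵀ are the rank-1 members of the pencil x·S₀ + y·S₁.
The 2×2 minor of x·S₀ + y·S₁ on rows {0,1}, columns {0,1} is −18·x² + 9·xy = (-9)·(2·x − y)(x), vanishing at (x:y) = (1:2) and (0:1).
M₁ = S₀ + 2·S₁ = [[0, 0, 0], [6, -9, -9], [18, -27, -27]] = 3·[0, 1, 3][2, -3, -3]ᵀ and M₂ = S₁ = [[1, -3, -2], [0, 0, 0], [2, -6, -4]] = [1, 0, 2][1, -3, -2]ᵀ, so take a₁ = [0, 1, 3], b₁ = [2, -3, -3], a₂ = [1, 0, 2], b₂ = [1, -3, -2].
Each slice is an integer combination of E₁ = a₁b₁ᵀ and E₂ = a₂b₂ᵀ: S₀ = 3·E₁ − 2·E₂, S₁ = E₂, S₂ = 0; reading off coefficients, c₁ = [3, 0, 0] and c₂ = [-2, 1, 0].
Hence T = [0, 1, 3] ⊗ [2, -3, -3] ⊗ [3, 0, 0] + [1, 0, 2] ⊗ [1, -3, -2] ⊗ [-2, 1, 0], so rank(T) ≤ 2.
These bounds meet, so rank(T) = 2.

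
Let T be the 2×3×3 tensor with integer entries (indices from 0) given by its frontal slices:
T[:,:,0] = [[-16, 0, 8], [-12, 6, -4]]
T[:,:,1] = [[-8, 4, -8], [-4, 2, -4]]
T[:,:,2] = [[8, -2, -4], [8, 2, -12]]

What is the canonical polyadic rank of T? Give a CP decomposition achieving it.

rank(T) = 3

Lower bound: the mode-3 unfolding of T (rows indexed by k, columns by (i,j) = (0,0), (0,1), (0,2), (1,0), (1,1), (1,2)) is [[-16, 0, 8, -12, 6, -4], [-8, 4, -8, -4, 2, -4], [8, -2, -4, 8, 2, -12]].
There the 3×3 minor on rows k ∈ {0, 1, 2}, columns (i,j) ∈ {(0,0), (0,1), (0,2)} is det [[-16, 0, 8], [-8, 4, -8], [8, -2, -4]] = 384 ≠ 0, so this unfolding has rank ≥ 3; CP rank is at least every unfolding rank, so rank(T) ≥ 3. (Flattening ranks never certify an upper bound on CP rank; for that we must actually write T with 3 rank-1 terms.)
Upper bound: T is a sum of 3 rank-1 terms, T = (1, -1) ⊗ (0, 1, -2) ⊗ (-4, 0, -2) + (1, 1) ⊗ (1, 0, -1) ⊗ (-8, 0, 8) + (2, 1) ⊗ (2, -1, 2) ⊗ (-2, -2, 0) (written with every a and b primitive with positive leading entry and the scale carried by c; CP decompositions are not unique, and this one is verified by expanding entrywise), so rank(T) ≤ 3.
These bounds meet, so rank(T) = 3.
Check entry T[1,2,0] = -4: (-1)·(-2)·(-4) + (1)·(-1)·(-8) + (1)·(2)·(-2) = -4.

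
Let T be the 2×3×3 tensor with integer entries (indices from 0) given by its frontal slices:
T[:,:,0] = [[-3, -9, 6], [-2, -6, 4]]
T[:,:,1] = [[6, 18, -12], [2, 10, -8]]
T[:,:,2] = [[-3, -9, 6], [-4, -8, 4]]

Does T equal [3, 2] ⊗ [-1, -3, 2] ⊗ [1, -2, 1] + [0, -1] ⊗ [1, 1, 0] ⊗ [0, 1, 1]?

No

Reconstruct entry (1,0,1) from the claimed factors: Σₗ aₗ[1]bₗ[0]cₗ[1] = (2)·(-1)·(-2) + (-1)·(1)·(1) = 3, but T[1,0,1] = 2. The claim is false.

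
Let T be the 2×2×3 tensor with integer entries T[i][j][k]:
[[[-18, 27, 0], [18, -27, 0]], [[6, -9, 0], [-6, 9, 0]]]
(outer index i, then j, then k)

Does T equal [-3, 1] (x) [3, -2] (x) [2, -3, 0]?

No

Reconstruct entry (0,1,0) from the claimed factors: Σₗ aₗ[0]bₗ[1]cₗ[0] = (-3)·(-2)·(2) = 12, but T[0,1,0] = 18. The claim is false.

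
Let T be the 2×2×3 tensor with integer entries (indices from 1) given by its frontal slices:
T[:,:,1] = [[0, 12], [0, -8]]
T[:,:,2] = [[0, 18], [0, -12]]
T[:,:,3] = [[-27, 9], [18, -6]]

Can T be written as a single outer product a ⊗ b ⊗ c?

The mode-2 unfolding of T (rows indexed by j, columns by (i,k) = (1,1), (1,2), (1,3), (2,1), (2,2), (2,3)) is [[0, 0, -27, 0, 0, 18], [12, 18, 9, -8, -12, -6]].
There the 2×2 minor on rows j ∈ {1, 2}, columns (i,k) ∈ {(1,1), (1,3)} is det [[0, -27], [12, 9]] = 324 ≠ 0, so this unfolding has rank ≥ 2; CP rank is at least every unfolding rank, so rank(T) ≥ 2.
In particular rank(T) ≥ 2 > 1, so T is not rank-1.

No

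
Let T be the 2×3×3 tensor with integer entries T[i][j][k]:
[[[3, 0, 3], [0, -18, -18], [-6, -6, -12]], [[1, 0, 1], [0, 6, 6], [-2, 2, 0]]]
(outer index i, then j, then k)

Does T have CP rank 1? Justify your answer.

The mode-3 unfolding of T (rows indexed by k, columns by (i,j) = (0,0), (0,1), (0,2), (1,0), (1,1), (1,2)) is [[3, 0, -6, 1, 0, -2], [0, -18, -6, 0, 6, 2], [3, -18, -12, 1, 6, 0]].
There the 2×2 minor on rows k ∈ {0, 1}, columns (i,j) ∈ {(0,0), (0,1)} is det [[3, 0], [0, -18]] = -54 ≠ 0, so this unfolding has rank ≥ 2; CP rank is at least every unfolding rank, so rank(T) ≥ 2.
In particular rank(T) ≥ 2 > 1, so T is not rank-1.

No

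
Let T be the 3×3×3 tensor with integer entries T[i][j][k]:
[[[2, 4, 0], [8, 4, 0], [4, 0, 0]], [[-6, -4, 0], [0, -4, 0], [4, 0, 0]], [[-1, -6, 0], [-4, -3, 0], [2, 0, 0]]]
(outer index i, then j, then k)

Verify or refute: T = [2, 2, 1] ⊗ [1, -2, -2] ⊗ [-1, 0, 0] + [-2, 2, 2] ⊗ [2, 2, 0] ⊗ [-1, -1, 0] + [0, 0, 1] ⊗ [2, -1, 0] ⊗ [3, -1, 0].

No

Reconstruct entry (2,0,0) from the claimed factors: Σₗ aₗ[2]bₗ[0]cₗ[0] = (1)·(1)·(-1) + (2)·(2)·(-1) + (1)·(2)·(3) = 1, but T[2,0,0] = -1. The claim is false.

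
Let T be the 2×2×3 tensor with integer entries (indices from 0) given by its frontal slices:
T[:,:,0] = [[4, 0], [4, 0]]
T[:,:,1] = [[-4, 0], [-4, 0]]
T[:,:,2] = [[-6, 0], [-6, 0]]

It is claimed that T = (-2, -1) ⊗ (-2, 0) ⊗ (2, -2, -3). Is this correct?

Reconstruct entry (0,0,0) from the claimed factors: Σₗ aₗ[0]bₗ[0]cₗ[0] = (-2)·(-2)·(2) = 8, but T[0,0,0] = 4. The claim is false.

No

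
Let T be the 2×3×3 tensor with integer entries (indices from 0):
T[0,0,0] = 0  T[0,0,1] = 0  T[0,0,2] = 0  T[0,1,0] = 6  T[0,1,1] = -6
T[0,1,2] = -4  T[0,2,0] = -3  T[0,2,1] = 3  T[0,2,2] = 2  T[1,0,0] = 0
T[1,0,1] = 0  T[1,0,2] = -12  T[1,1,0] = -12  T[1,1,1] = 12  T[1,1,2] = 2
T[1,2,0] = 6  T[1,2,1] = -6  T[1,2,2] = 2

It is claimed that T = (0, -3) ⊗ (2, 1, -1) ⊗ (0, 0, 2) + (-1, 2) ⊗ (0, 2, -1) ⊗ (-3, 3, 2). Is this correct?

Yes

Reconstruct entrywise from the claimed factors. For example, T[0,0,0] = 0 and Σₗ aₗ[0]bₗ[0]cₗ[0] = (0)·(2)·(0) + (-1)·(0)·(-3) = 0; checking all 18 entries, every one matches. The claim holds.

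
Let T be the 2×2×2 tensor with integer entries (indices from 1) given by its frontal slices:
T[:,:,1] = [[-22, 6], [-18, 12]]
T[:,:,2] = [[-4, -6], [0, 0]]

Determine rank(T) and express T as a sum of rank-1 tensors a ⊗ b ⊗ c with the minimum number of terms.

Lower bound: in the mode-2 unfolding of T (rows indexed by j, columns by (i,k)) the 2×2 minor on rows j ∈ {1, 2}, columns (i,k) ∈ {(1,1), (1,2)} is det [[-22, -4], [6, -6]] = 156 ≠ 0, so that unfolding has rank ≥ 2 and hence rank(T) ≥ 2 (CP rank is at least every unfolding rank, though it can be larger).
Upper bound: with S_k = T[:,:,k], the two rank-1 terms a₁b₁ᵀ, a₂b₂ᵀ are the rank-1 members of the pencil x·S₁ + y·S₂.
det(x·S₁ + y·S₂) is −156·x² − 156·xy = (-156)·(x + y)(x), vanishing at (x:y) = (1:-1) and (0:1).
M₁ = S₁ − S₂ = [[-18, 12], [-18, 12]] = (-6)·[1, 1][3, -2]ᵀ and M₂ = S₂ = [[-4, -6], [0, 0]] = (-2)·[1, 0][2, 3]ᵀ, so take a₁ = [1, 1], b₁ = [3, -2], a₂ = [1, 0], b₂ = [2, 3].
Each slice is an integer combination of E₁ = a₁b₁ᵀ and E₂ = a₂b₂ᵀ: S₁ = −6·E₁ − 2·E₂, S₂ = −2·E₂; reading off coefficients, c₁ = [-6, 0] and c₂ = [-2, -2].
Hence T = [1, 1] ⊗ [3, -2] ⊗ [-6, 0] + [1, 0] ⊗ [2, 3] ⊗ [-2, -2], so rank(T) ≤ 2.
These bounds meet, so rank(T) = 2.

rank(T) = 2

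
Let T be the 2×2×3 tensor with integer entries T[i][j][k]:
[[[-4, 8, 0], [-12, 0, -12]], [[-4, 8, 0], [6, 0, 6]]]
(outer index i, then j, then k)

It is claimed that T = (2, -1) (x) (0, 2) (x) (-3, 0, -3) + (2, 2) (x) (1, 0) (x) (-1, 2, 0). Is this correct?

No

Reconstruct entry (0,0,0) from the claimed factors: Σₗ aₗ[0]bₗ[0]cₗ[0] = (2)·(0)·(-3) + (2)·(1)·(-1) = -2, but T[0,0,0] = -4. The claim is false.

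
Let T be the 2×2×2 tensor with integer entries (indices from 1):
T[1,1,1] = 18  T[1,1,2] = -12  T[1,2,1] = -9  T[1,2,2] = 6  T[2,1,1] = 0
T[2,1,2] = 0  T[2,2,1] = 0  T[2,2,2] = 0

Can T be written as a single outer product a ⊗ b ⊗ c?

Yes

If T = a ⊗ b ⊗ c then every fibre of T is a multiple of the corresponding factor, so read the factors off the fibres through the nonzero entry T[1,1,1] = 18.
The mode-1 fibre T[:,1,1] = [18, 0] gives a = (1, 0) (primitive direction); the mode-2 fibre T[1,:,1] = [18, -9] gives b = (2, -1); then c[k] = T[1,1,k] / (a[1]·b[1]) = [18, -12] / 2 = (9, -6).
Expanding (1, 0) ⊗ (2, -1) ⊗ (9, -6) reproduces all 8 entries of T, so T = (1, 0) ⊗ (2, -1) ⊗ (9, -6) and rank(T) ≤ 1.
Equivalently every frontal slice T[:,:,k] is c[k] times the rank-1 matrix (1, 0) ⊗ (2, -1). So T has rank 1 (it is nonzero).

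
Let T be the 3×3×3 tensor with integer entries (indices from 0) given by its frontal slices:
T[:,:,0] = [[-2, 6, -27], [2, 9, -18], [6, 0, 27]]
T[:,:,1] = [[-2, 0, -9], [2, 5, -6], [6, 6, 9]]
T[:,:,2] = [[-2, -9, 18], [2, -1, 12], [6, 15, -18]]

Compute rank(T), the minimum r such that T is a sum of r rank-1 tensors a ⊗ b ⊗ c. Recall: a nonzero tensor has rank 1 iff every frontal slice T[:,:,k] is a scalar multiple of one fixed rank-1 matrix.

2

Lower bound: the mode-3 unfolding of T (rows indexed by k, columns by (i,j) = (0,0), (0,1), (0,2), (1,0), (1,1), (1,2), (2,0), (2,1), (2,2)) is [[-2, 6, -27, 2, 9, -18, 6, 0, 27], [-2, 0, -9, 2, 5, -6, 6, 6, 9], [-2, -9, 18, 2, -1, 12, 6, 15, -18]].
There the 2×2 minor on rows k ∈ {0, 1}, columns (i,j) ∈ {(0,0), (0,1)} is det [[-2, 6], [-2, 0]] = 12 ≠ 0, so this unfolding has rank ≥ 2; CP rank is at least every unfolding rank, so rank(T) ≥ 2. (Flattening ranks never certify an upper bound on CP rank; for that we must actually write T with 2 rank-1 terms.)
Upper bound — finding two terms. Write S_k = T[:,:,k] for the frontal slices: S₀ = [[-2, 6, -27], [2, 9, -18], [6, 0, 27]], S₁ = [[-2, 0, -9], [2, 5, -6], [6, 6, 9]], S₂ = [[-2, -9, 18], [2, -1, 12], [6, 15, -18]].
If T = a₁ ⊗ b₁ ⊗ c₁ + a₂ ⊗ b₂ ⊗ c₂ then each S_k = c₁[k]·a₁b₁ᵀ + c₂[k]·a₂b₂ᵀ. S₀ and S₁ are linearly independent, so a₁b₁ᵀ and a₂b₂ᵀ must span the same plane of matrices: they are the rank-1 matrices of the form x·S₀ + y·S₁.
The 2×2 minor of x·S₀ + y·S₁ on rows {0,1}, columns {0,1} is −30·x² − 40·xy − 10·y² = (-10)·(x + y)(3·x + y), vanishing at (x:y) = (1:-1) and (1:-3).
M₁ = S₀ − S₁ = [[0, 6, -18], [0, 4, -12], [0, -6, 18]] = 2·(3, 2, -3)(0, 1, -3)ᵀ and M₂ = S₀ − 3·S₁ = [[4, 6, 0], [-4, -6, 0], [-12, -18, 0]] = 2·(1, -1, -3)(2, 3, 0)ᵀ, so take a₁ = (3, 2, -3), b₁ = (0, 1, -3), a₂ = (1, -1, -3), b₂ = (2, 3, 0).
Each slice is an integer combination of E₁ = a₁b₁ᵀ and E₂ = a₂b₂ᵀ: S₀ = 3·E₁ − E₂, S₁ = E₁ − E₂, S₂ = −2·E₁ − E₂; reading off coefficients, c₁ = (3, 1, -2) and c₂ = (-1, -1, -1).
Hence T = (3, 2, -3) ⊗ (0, 1, -3) ⊗ (3, 1, -2) + (1, -1, -3) ⊗ (2, 3, 0) ⊗ (-1, -1, -1), so rank(T) ≤ 2.
These bounds meet, so rank(T) = 2.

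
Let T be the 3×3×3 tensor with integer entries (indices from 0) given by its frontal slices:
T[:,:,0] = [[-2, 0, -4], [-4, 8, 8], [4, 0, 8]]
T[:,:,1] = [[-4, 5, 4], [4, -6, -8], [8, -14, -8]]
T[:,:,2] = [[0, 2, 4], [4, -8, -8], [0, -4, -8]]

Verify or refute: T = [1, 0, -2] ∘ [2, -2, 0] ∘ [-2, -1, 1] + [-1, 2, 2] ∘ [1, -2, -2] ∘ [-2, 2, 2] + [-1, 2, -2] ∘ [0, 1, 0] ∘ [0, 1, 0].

Yes

Reconstruct entrywise from the claimed factors. For example, T[1,0,2] = 4 and Σₗ aₗ[1]bₗ[0]cₗ[2] = (0)·(2)·(1) + (2)·(1)·(2) + (2)·(0)·(0) = 4; checking all 27 entries, every one matches. The claim holds.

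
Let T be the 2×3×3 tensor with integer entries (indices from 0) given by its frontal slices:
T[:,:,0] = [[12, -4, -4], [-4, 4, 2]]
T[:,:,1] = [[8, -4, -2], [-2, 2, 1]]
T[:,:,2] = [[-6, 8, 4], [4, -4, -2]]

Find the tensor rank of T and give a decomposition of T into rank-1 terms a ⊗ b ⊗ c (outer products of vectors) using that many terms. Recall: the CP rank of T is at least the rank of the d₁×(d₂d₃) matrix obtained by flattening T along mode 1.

Lower bound: the mode-3 unfolding of T (rows indexed by k, columns by (i,j) = (0,0), (0,1), (0,2), (1,0), (1,1), (1,2)) is [[12, -4, -4, -4, 4, 2], [8, -4, -2, -2, 2, 1], [-6, 8, 4, 4, -4, -2]].
There the 3×3 minor on rows k ∈ {0, 1, 2}, columns (i,j) ∈ {(0,0), (0,1), (0,2)} is det [[12, -4, -4], [8, -4, -2], [-6, 8, 4]] = -80 ≠ 0, so this unfolding has rank ≥ 3; CP rank is at least every unfolding rank, so rank(T) ≥ 3. (Flattening ranks never certify an upper bound on CP rank; for that we must actually write T with 3 rank-1 terms.)
Upper bound: T is a sum of 3 rank-1 terms, T = (1, 0) ⊗ (0, 1, 0) ⊗ (-4, -8, -4) + (1, 0) ⊗ (1, 2, 0) ⊗ (4, 4, 2) + (2, -1) ⊗ (2, -2, -1) ⊗ (2, 1, -2) (written with every a and b primitive with positive leading entry and the scale carried by c; CP decompositions are not unique, and this one is verified by expanding entrywise), so rank(T) ≤ 3.
These bounds meet, so rank(T) = 3.
Check entry T[0,1,1] = -4: (1)·(1)·(-8) + (1)·(2)·(4) + (2)·(-2)·(1) = -4.

rank(T) = 3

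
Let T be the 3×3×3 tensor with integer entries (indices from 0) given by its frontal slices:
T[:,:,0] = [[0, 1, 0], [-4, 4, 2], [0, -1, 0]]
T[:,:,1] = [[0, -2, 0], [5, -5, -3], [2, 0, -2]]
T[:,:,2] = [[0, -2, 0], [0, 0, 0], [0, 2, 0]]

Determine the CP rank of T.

Lower bound: the mode-2 unfolding of T (rows indexed by j, columns by (i,k) = (0,0), (0,1), (0,2), (1,0), (1,1), (1,2), (2,0), (2,1), (2,2)) is [[0, 0, 0, -4, 5, 0, 0, 2, 0], [1, -2, -2, 4, -5, 0, -1, 0, 2], [0, 0, 0, 2, -3, 0, 0, -2, 0]].
There the 3×3 minor on rows j ∈ {0, 1, 2}, columns (i,k) ∈ {(0,0), (1,0), (1,1)} is det [[0, -4, 5], [1, 4, -5], [0, 2, -3]] = -2 ≠ 0, so this unfolding has rank ≥ 3; CP rank is at least every unfolding rank, so rank(T) ≥ 3. (Flattening ranks never certify an upper bound on CP rank; for that we must actually write T with 3 rank-1 terms.)
Upper bound: T is a sum of 3 rank-1 terms, T = [0, 1, 0] ⊗ [2, -2, -1] ⊗ [-2, 2, 0] + [0, 1, 2] ⊗ [1, -1, -1] ⊗ [0, 1, 0] + [1, 0, -1] ⊗ [0, 1, 0] ⊗ [1, -2, -2] (written with every a and b primitive with positive leading entry and the scale carried by c; CP decompositions are not unique, and this one is verified by expanding entrywise), so rank(T) ≤ 3.
These bounds meet, so rank(T) = 3.
Check entry T[0,1,0] = 1: (0)·(-2)·(-2) + (0)·(-1)·(0) + (1)·(1)·(1) = 1.

3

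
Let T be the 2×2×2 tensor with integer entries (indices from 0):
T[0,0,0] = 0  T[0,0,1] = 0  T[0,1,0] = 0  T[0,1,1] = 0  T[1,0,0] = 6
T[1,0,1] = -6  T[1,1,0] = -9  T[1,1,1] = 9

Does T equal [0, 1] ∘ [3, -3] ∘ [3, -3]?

No

Reconstruct entry (1,0,0) from the claimed factors: Σₗ aₗ[1]bₗ[0]cₗ[0] = (1)·(3)·(3) = 9, but T[1,0,0] = 6. The claim is false.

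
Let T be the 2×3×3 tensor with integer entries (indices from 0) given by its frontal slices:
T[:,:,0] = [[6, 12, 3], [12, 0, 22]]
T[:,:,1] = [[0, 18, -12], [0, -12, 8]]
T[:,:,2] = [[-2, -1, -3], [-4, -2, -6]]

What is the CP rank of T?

Lower bound: the mode-2 unfolding of T (rows indexed by j, columns by (i,k) = (0,0), (0,1), (0,2), (1,0), (1,1), (1,2)) is [[6, 0, -2, 12, 0, -4], [12, 18, -1, 0, -12, -2], [3, -12, -3, 22, 8, -6]].
There the 2×2 minor on rows j ∈ {0, 1}, columns (i,k) ∈ {(0,0), (0,1)} is det [[6, 0], [12, 18]] = 108 ≠ 0, so this unfolding has rank ≥ 2; CP rank is at least every unfolding rank, so rank(T) ≥ 2. (Flattening ranks never certify an upper bound on CP rank; for that we must actually write T with 2 rank-1 terms.)
Upper bound — finding two terms. Write S_k = T[:,:,k] for the frontal slices: S₀ = [[6, 12, 3], [12, 0, 22]], S₁ = [[0, 18, -12], [0, -12, 8]], S₂ = [[-2, -1, -3], [-4, -2, -6]].
If T = a₁ (x) b₁ (x) c₁ + a₂ (x) b₂ (x) c₂ then each S_k = c₁[k]·a₁b₁ᵀ + c₂[k]·a₂b₂ᵀ. S₀ and S₁ are linearly independent, so a₁b₁ᵀ and a₂b₂ᵀ must span the same plane of matrices: they are the rank-1 matrices of the form x·S₀ + y·S₁.
The 2×2 minor of x·S₀ + y·S₁ on rows {0,1}, columns {0,1} is −144·x² − 288·xy = (-144)·(x + 2·y)(x), vanishing at (x:y) = (2:-1) and (0:1).
M₁ = 2·S₀ − S₁ = [[12, 6, 18], [24, 12, 36]] = 6·(1, 2)(2, 1, 3)ᵀ and M₂ = S₁ = [[0, 18, -12], [0, -12, 8]] = 2·(3, -2)(0, 3, -2)ᵀ, so take a₁ = (1, 2), b₁ = (2, 1, 3), a₂ = (3, -2), b₂ = (0, 3, -2).
Each slice is an integer combination of E₁ = a₁b₁ᵀ and E₂ = a₂b₂ᵀ: S₀ = 3·E₁ + E₂, S₁ = 2·E₂, S₂ = −E₁; reading off coefficients, c₁ = (3, 0, -1) and c₂ = (1, 2, 0).
Hence T = (1, 2) (x) (2, 1, 3) (x) (3, 0, -1) + (3, -2) (x) (0, 3, -2) (x) (1, 2, 0), so rank(T) ≤ 2.
These bounds meet, so rank(T) = 2.

2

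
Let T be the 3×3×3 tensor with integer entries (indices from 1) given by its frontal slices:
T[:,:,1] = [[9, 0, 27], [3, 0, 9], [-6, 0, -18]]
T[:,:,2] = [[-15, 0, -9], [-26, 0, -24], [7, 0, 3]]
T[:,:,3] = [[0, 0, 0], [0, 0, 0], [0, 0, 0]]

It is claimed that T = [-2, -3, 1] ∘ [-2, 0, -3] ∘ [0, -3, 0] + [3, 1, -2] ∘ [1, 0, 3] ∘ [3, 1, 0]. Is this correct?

No

Reconstruct entry (1,1,2) from the claimed factors: Σₗ aₗ[1]bₗ[1]cₗ[2] = (-2)·(-2)·(-3) + (3)·(1)·(1) = -9, but T[1,1,2] = -15. The claim is false.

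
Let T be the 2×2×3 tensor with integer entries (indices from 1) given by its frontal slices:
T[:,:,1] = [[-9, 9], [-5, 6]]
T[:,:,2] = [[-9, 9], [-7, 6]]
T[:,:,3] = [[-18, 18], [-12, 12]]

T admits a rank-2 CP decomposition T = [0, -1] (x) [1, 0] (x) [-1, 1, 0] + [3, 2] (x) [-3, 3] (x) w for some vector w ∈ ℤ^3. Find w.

w = [1, 1, 2]

Subtract the known terms from T to get the rank-1 residual R = [3, 2] (x) [-3, 3] (x) w, so R[i,j,k] = a[i]·b[j]·w[k]. Pick indices with nonzero a[1]·b[1] = (3)·(-3) = -9. Only the fibre through (1,1,·) is needed: R[1,1,:] = T[1,1,:] − Σₗ aₗ[1]bₗ[1]cₗ = [-9, -9, -18] − (0)·(1)·[-1, 1, 0] = [-9, -9, -18]. Then w[k] = R[1,1,k] / -9 for each k, giving w = [-9, -9, -18] / -9 = [1, 1, 2].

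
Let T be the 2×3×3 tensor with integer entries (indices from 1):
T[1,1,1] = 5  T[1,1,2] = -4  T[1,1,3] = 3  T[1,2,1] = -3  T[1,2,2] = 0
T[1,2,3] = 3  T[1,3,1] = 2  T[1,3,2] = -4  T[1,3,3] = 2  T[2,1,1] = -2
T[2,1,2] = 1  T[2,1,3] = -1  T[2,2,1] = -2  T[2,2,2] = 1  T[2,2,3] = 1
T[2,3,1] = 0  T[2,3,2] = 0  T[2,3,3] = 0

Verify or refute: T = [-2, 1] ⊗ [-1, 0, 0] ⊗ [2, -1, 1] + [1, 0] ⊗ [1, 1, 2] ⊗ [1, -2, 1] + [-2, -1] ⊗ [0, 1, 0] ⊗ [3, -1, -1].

Reconstruct entry (1,2,1) from the claimed factors: Σₗ aₗ[1]bₗ[2]cₗ[1] = (-2)·(0)·(2) + (1)·(1)·(1) + (-2)·(1)·(3) = -5, but T[1,2,1] = -3. The claim is false.

No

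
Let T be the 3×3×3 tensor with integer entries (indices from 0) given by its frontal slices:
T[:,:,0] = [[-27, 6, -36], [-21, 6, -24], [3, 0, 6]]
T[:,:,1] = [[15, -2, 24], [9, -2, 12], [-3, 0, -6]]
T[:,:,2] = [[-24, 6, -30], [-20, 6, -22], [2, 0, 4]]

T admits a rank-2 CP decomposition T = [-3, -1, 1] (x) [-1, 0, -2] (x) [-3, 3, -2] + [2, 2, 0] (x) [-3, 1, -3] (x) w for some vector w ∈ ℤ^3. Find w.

w = [3, -1, 3]

Subtract the known terms from T to get the rank-1 residual R = [2, 2, 0] (x) [-3, 1, -3] (x) w, so R[i,j,k] = a[i]·b[j]·w[k]. Pick indices with nonzero a[0]·b[0] = (2)·(-3) = -6. Only the fibre through (0,0,·) is needed: R[0,0,:] = T[0,0,:] − Σₗ aₗ[0]bₗ[0]cₗ = [-27, 15, -24] − (-3)·(-1)·[-3, 3, -2] = [-18, 6, -18]. Then w[k] = R[0,0,k] / -6 for each k, giving w = [-18, 6, -18] / -6 = [3, -1, 3].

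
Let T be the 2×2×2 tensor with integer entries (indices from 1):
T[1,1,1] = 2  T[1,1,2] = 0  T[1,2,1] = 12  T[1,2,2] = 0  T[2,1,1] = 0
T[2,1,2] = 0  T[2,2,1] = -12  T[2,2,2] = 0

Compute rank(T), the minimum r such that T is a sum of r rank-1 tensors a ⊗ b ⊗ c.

2

Lower bound: the mode-1 unfolding of T (rows indexed by i, columns by (j,k) = (1,1), (1,2), (2,1), (2,2)) is [[2, 0, 12, 0], [0, 0, -12, 0]].
There the 2×2 minor on rows i ∈ {1, 2}, columns (j,k) ∈ {(1,1), (2,1)} is det [[2, 12], [0, -12]] = -24 ≠ 0, so this unfolding has rank ≥ 2; CP rank is at least every unfolding rank, so rank(T) ≥ 2. (This is only a lower bound: in general the CP rank may exceed every unfolding rank, so we still need to exhibit 2 rank-1 terms summing to T.)
Upper bound — finding two terms. Every mode-3 slice of T is a multiple of one matrix: T[:,:,k] = c[k]·M with c = [1, 0] and M = [[2, 12], [0, -12]] (rows indexed by i, columns by j). So it suffices to write M as a sum of two rank-1 matrices.
Splitting M by its rows (i = 1, 2), M = [1, 0][2, 12]ᵀ + [0, 1][0, -12]ᵀ.
Hence T = [1, 0] ⊗ [2, 12] ⊗ [1, 0] + [0, 1] ⊗ [0, -12] ⊗ [1, 0], so rank(T) ≤ 2.
These bounds meet, so rank(T) = 2.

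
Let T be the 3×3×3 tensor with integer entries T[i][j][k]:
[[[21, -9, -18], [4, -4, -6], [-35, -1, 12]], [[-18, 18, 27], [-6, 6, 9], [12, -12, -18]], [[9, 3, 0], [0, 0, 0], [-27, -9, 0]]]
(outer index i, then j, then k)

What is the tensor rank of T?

2

Lower bound: the mode-2 unfolding of T (rows indexed by j, columns by (i,k) = (0,0), (0,1), (0,2), (1,0), (1,1), (1,2), (2,0), (2,1), (2,2)) is [[21, -9, -18, -18, 18, 27, 9, 3, 0], [4, -4, -6, -6, 6, 9, 0, 0, 0], [-35, -1, 12, 12, -12, -18, -27, -9, 0]].
There the 2×2 minor on rows j ∈ {0, 1}, columns (i,k) ∈ {(0,0), (0,1)} is det [[21, -9], [4, -4]] = -48 ≠ 0, so this unfolding has rank ≥ 2; CP rank is at least every unfolding rank, so rank(T) ≥ 2. (Unfolding ranks only ever bound the CP rank from below — rank(T) can be strictly larger than all of them — so the matching upper bound has to come from an explicit 2-term decomposition.)
Upper bound — finding two terms. Write S_k = T[:,:,k] for the frontal slices: S₀ = [[21, 4, -35], [-18, -6, 12], [9, 0, -27]], S₁ = [[-9, -4, -1], [18, 6, -12], [3, 0, -9]], S₂ = [[-18, -6, 12], [27, 9, -18], [0, 0, 0]].
If T = a₁ ⊗ b₁ ⊗ c₁ + a₂ ⊗ b₂ ⊗ c₂ then each S_k = c₁[k]·a₁b₁ᵀ + c₂[k]·a₂b₂ᵀ. S₀ and S₁ are linearly independent, so a₁b₁ᵀ and a₂b₂ᵀ must span the same plane of matrices: they are the rank-1 matrices of the form x·S₀ + y·S₁.
The 2×2 minor of x·S₀ + y·S₁ on rows {0,1}, columns {0,1} is −54·x² + 36·xy + 18·y² = (-18)·(x − y)(3·x + y), vanishing at (x:y) = (1:1) and (1:-3).
M₁ = S₀ + S₁ = [[12, 0, -36], [0, 0, 0], [12, 0, -36]] = 12·(1, 0, 1)(1, 0, -3)ᵀ and M₂ = S₀ − 3·S₁ = [[48, 16, -32], [-72, -24, 48], [0, 0, 0]] = 8·(2, -3, 0)(3, 1, -2)ᵀ, so take a₁ = (1, 0, 1), b₁ = (1, 0, -3), a₂ = (2, -3, 0), b₂ = (3, 1, -2).
Each slice is an integer combination of E₁ = a₁b₁ᵀ and E₂ = a₂b₂ᵀ: S₀ = 9·E₁ + 2·E₂, S₁ = 3·E₁ − 2·E₂, S₂ = −3·E₂; reading off coefficients, c₁ = (9, 3, 0) and c₂ = (2, -2, -3).
Hence T = (1, 0, 1) ⊗ (1, 0, -3) ⊗ (9, 3, 0) + (2, -3, 0) ⊗ (3, 1, -2) ⊗ (2, -2, -3), so rank(T) ≤ 2.
These bounds meet, so rank(T) = 2.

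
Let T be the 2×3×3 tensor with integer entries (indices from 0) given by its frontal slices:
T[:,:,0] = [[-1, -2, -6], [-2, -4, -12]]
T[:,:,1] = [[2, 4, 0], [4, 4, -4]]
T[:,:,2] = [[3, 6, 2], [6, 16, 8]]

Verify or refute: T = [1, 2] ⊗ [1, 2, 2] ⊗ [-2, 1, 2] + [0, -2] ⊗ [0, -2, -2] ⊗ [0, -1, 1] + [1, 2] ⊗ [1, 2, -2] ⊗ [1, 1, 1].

Reconstruct entrywise from the claimed factors. For example, T[1,0,2] = 6 and Σₗ aₗ[1]bₗ[0]cₗ[2] = (2)·(1)·(2) + (-2)·(0)·(1) + (2)·(1)·(1) = 6; checking all 18 entries, every one matches. The claim holds.

Yes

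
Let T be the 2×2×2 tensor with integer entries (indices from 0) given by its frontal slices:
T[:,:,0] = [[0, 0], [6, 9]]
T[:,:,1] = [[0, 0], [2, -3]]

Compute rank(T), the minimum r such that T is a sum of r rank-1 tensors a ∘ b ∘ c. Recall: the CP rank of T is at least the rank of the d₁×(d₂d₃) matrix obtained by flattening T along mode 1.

Lower bound: the mode-3 unfolding of T (rows indexed by k, columns by (i,j) = (0,0), (0,1), (1,0), (1,1)) is [[0, 0, 6, 9], [0, 0, 2, -3]].
There the 2×2 minor on rows k ∈ {0, 1}, columns (i,j) ∈ {(1,0), (1,1)} is det [[6, 9], [2, -3]] = -36 ≠ 0, so this unfolding has rank ≥ 2; CP rank is at least every unfolding rank, so rank(T) ≥ 2. (Flattening ranks never certify an upper bound on CP rank; for that we must actually write T with 2 rank-1 terms.)
Upper bound — finding two terms. Every mode-1 slice of T is a multiple of one matrix: T[i,:,:] = a[i]·M with a = [0, 1] and M = [[6, 2], [9, -3]] (rows indexed by j, columns by k). So it suffices to write M as a sum of two rank-1 matrices.
Splitting M by its rows (j = 0, 1), M = [1, 0][6, 2]ᵀ + [0, 1][9, -3]ᵀ.
Hence T = [0, 1] ∘ [1, 0] ∘ [6, 2] + [0, 1] ∘ [0, 1] ∘ [9, -3], so rank(T) ≤ 2.
These bounds meet, so rank(T) = 2.

2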